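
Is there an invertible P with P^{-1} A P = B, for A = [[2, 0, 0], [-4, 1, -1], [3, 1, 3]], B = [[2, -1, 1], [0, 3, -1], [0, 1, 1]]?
No.

Both have characteristic polynomial (x - 2)^3, but the minimal polynomial of A is (x - 2)^3 while the minimal polynomial of B is (x - 2)^2. The minimal polynomial is a similarity invariant, so A and B are not similar.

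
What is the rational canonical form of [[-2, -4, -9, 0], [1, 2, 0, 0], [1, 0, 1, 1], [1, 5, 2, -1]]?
R = [[0, 0, 0, -9], [1, 0, 0, 0], [0, 1, 0, -6], [0, 0, 1, 0]]

The invariant factors of A (the non-unit diagonal entries of the Smith normal form of xI - A over ℚ[x]) are (x^2 + 3)^2, each dividing the next. The characteristic polynomial is their product, (x^2 + 3)^2.

The rational canonical form is the block-diagonal matrix of companion matrices C(f_i):
R = [[0, 0, 0, -9], [1, 0, 0, 0], [0, 1, 0, -6], [0, 0, 1, 0]].

Note the characteristic polynomial does not split into linear factors over ℚ, so A has no Jordan form over ℚ; the rational canonical form exists over any field.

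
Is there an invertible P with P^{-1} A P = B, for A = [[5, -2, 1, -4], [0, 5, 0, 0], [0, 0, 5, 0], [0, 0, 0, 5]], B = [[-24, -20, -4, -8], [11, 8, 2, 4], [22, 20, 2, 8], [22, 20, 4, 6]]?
trace(A) = 20 but trace(B) = -8. The trace is a similarity invariant, so A and B are not similar.

No.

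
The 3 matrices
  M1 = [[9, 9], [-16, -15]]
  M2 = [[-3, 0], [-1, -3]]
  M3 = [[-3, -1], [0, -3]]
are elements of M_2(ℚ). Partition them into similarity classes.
Characteristic polynomials: χ_{M1} = (x + 3)^2, χ_{M2} = (x + 3)^2, χ_{M3} = (x + 3)^2.

{M1, M2, M3}: invariant factors (x + 3)^2.

Matrices are similar if and only if their invariant-factor lists agree; the partition into similarity classes is {M1, M2, M3}.

1 class: {M1, M2, M3}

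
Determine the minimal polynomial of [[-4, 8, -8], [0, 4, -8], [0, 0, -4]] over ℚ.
The characteristic polynomial factors as (x - 4)(x + 4)^2. The minimal polynomial is ∏(x - λ)^{k_λ} where k_λ is the size of the largest Jordan block at λ.

For λ = -4: rank(A + 4I) = 1, and the largest Jordan block has size 1 (the smallest k with rank((A + 4I)^k) = rank((A + 4I)^(k+1))).
For λ = 4: rank(A - 4I) = 2, and the largest Jordan block has size 1 (the smallest k with rank((A - 4I)^k) = rank((A - 4I)^(k+1))).

So m_A(x) = (x - 4)(x + 4).

m_A(x) = (x - 4)(x + 4)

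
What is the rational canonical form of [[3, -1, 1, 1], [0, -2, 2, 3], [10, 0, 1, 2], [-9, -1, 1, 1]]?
R = [[0, 0, 0, -12], [1, 0, 0, -5], [0, 1, 0, 3], [0, 0, 1, 3]]

The invariant factors of A (the non-unit diagonal entries of the Smith normal form of xI - A over ℚ[x]) are (x - 3)(x^3 - 3x - 4), each dividing the next. The characteristic polynomial is their product, (x - 3)(x^3 - 3x - 4).

The rational canonical form is the block-diagonal matrix of companion matrices C(f_i):
R = [[0, 0, 0, -12], [1, 0, 0, -5], [0, 1, 0, 3], [0, 0, 1, 3]].

Note the characteristic polynomial does not split into linear factors over ℚ, so A has no Jordan form over ℚ; the rational canonical form exists over any field.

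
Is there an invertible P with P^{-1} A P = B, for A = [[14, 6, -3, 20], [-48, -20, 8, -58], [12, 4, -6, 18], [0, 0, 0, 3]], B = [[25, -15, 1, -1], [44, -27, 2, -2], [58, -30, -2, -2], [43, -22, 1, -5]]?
Yes.

Two matrices over a field are similar if and only if they have the same invariant factors.

Both A and B have characteristic polynomial (x - 3)(x + 4)^3 and minimal polynomial (x - 3)(x + 4)^2. Computing further, both have invariant factors x + 4, (x - 3)(x + 4)^2. Hence A and B are similar.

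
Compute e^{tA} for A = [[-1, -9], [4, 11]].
A has Jordan form J = [[5, 1], [0, 5]] with A = PJP^{-1}, so e^{tA} = P e^{tJ} P^{-1}.

For a Jordan block J_k(λ), e^{tJ_k(λ)} = e^{λt} · (I + tN + t^2 N^2/2! + ... + t^{k-1} N^{k-1}/(k-1)!) where N is the nilpotent superdiagonal part.

Assembling the blocks and conjugating back gives the entries of e^{tA} as shown above.

e^{tA} = [[(1 - 6*t)*e^{5*t}, -9*t*e^{5*t}], [4*t*e^{5*t}, (6*t + 1)*e^{5*t}]]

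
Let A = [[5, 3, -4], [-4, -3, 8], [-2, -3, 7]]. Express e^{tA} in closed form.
A has Jordan form J = [[3, 1, 0], [0, 3, 0], [0, 0, 3]] with A = PJP^{-1}, so e^{tA} = P e^{tJ} P^{-1}.

For a Jordan block J_k(λ), e^{tJ_k(λ)} = e^{λt} · (I + tN + t^2 N^2/2! + ... + t^{k-1} N^{k-1}/(k-1)!) where N is the nilpotent superdiagonal part.

Assembling the blocks and conjugating back gives the entries of e^{tA} as shown above.

e^{tA} = [[(2*t + 1)*e^{3*t}, 3*t*e^{3*t}, -4*t*e^{3*t}], [-4*t*e^{3*t}, (1 - 6*t)*e^{3*t}, 8*t*e^{3*t}], [-2*t*e^{3*t}, -3*t*e^{3*t}, (4*t + 1)*e^{3*t}]]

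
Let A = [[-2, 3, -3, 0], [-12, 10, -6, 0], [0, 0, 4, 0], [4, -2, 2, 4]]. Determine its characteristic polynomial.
xI - A = [[x + 2, -3, 3, 0], [12, x - 10, 6, 0], [0, 0, x - 4, 0], [-4, 2, -2, x - 4]].

Expanding det(xI - A) along the first row:
det(xI - A) = + (x + 2)·det([[x - 10, 6, 0], [0, x - 4, 0], [2, -2, x - 4]]) - (-3)·det([[12, 6, 0], [0, x - 4, 0], [-4, -2, x - 4]]) + (3)·det([[12, x - 10, 0], [0, 0, 0], [-4, 2, x - 4]]) - (0)·det([[12, x - 10, 6], [0, 0, x - 4], [-4, 2, -2]]).

Evaluating gives χ_A(x) = x^4 - 16x^3 + 96x^2 - 256x + 256 = (x - 4)^4.

χ_A(x) = (x - 4)^4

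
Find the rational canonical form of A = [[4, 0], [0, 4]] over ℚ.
The invariant factors of A (the non-unit diagonal entries of the Smith normal form of xI - A over ℚ[x]) are x - 4, x - 4, each dividing the next. The characteristic polynomial is their product, (x - 4)^2.

The rational canonical form is the block-diagonal matrix of companion matrices C(f_i):
R = [[4, 0], [0, 4]].

R = [[4, 0], [0, 4]]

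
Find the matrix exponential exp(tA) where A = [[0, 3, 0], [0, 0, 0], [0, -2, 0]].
A has Jordan form J = [[0, 1, 0], [0, 0, 0], [0, 0, 0]] with A = PJP^{-1}, so e^{tA} = P e^{tJ} P^{-1}.

For a Jordan block J_k(λ), e^{tJ_k(λ)} = e^{λt} · (I + tN + t^2 N^2/2! + ... + t^{k-1} N^{k-1}/(k-1)!) where N is the nilpotent superdiagonal part.

Assembling the blocks and conjugating back gives the entries of e^{tA} as shown above.

e^{tA} = [[1, 3*t, 0], [0, 1, 0], [0, -2*t, 1]]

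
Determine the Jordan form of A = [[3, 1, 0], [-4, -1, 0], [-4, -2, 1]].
The characteristic polynomial is det(xI - A) = (x - 1)^3, so the eigenvalues are 1 (algebraic multiplicity 3).

For λ = 1: rank(A - I) = 1, rank((A - I)^2) = 0. The eigenspace has dimension 3 - 1 = 2, so there are 2 Jordan blocks; the rank sequence gives block sizes [2, 1].

Assembling the blocks gives the Jordan form J above.

J = [[1, 1, 0], [0, 1, 0], [0, 0, 1]]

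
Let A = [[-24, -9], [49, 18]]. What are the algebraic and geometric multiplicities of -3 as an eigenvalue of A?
algebraic multiplicity 2, geometric multiplicity 1

The characteristic polynomial is (x + 3)^2, so the factor x + 3 appears with exponent 2: the algebraic multiplicity is 2.

rank(A + 3I) = 1, so the eigenspace has dimension 2 - 1 = 1: the geometric multiplicity is 1.

Since 1 < 2, A is not diagonalizable.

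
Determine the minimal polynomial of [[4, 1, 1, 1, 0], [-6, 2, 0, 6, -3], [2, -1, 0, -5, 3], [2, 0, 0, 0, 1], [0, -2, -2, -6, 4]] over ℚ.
m_A(x) = (x - 2)^3

The characteristic polynomial factors as (x - 2)^5. The minimal polynomial is ∏(x - λ)^{k_λ} where k_λ is the size of the largest Jordan block at λ.

For λ = 2: rank(A - 2I) = 3, and the largest Jordan block has size 3 (the smallest k with rank((A - 2I)^k) = rank((A - 2I)^(k+1))).

So m_A(x) = (x - 2)^3.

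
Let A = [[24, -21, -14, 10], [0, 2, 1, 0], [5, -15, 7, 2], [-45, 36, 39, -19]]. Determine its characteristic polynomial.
χ_A(x) = (x - 5)^3(x + 1)

xI - A = [[x - 24, 21, 14, -10], [0, x - 2, -1, 0], [-5, 15, x - 7, -2], [45, -36, -39, x + 19]].

Expanding det(xI - A) along the first row:
det(xI - A) = + (x - 24)·det([[x - 2, -1, 0], [15, x - 7, -2], [-36, -39, x + 19]]) - (21)·det([[0, -1, 0], [-5, x - 7, -2], [45, -39, x + 19]]) + (14)·det([[0, x - 2, 0], [-5, 15, -2], [45, -36, x + 19]]) - (-10)·det([[0, x - 2, -1], [-5, 15, x - 7], [45, -36, -39]]).

Evaluating gives χ_A(x) = x^4 - 14x^3 + 60x^2 - 50x - 125 = (x - 5)^3(x + 1).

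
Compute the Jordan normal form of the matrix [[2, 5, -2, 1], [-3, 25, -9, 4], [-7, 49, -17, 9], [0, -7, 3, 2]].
J = [[3, 1, 0, 0], [0, 3, 0, 0], [0, 0, 3, 1], [0, 0, 0, 3]]

The characteristic polynomial is det(xI - A) = (x - 3)^4, so the eigenvalues are 3 (algebraic multiplicity 4).

For λ = 3: rank(A - 3I) = 2, rank((A - 3I)^2) = 0. The eigenspace has dimension 4 - 2 = 2, so there are 2 Jordan blocks; the rank sequence gives block sizes [2, 2].

Assembling the blocks gives the Jordan form J above.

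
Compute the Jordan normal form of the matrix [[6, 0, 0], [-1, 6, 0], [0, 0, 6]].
The characteristic polynomial is det(xI - A) = (x - 6)^3, so the eigenvalues are 6 (algebraic multiplicity 3).

For λ = 6: rank(A - 6I) = 1, rank((A - 6I)^2) = 0. The eigenspace has dimension 3 - 1 = 2, so there are 2 Jordan blocks; the rank sequence gives block sizes [2, 1].

Assembling the blocks gives the Jordan form J above.

J = [[6, 1, 0], [0, 6, 0], [0, 0, 6]]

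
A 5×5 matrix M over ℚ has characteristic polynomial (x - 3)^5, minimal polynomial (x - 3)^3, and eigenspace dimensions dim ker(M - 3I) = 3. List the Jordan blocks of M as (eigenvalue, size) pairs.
λ = 3: algebraic multiplicity 5 (exponent in χ_M), largest block size 3 (exponent in m_M), 3 blocks (geometric multiplicity). These force block sizes [3, 1, 1].

Jordan blocks: (3, 3), (3, 1), (3, 1)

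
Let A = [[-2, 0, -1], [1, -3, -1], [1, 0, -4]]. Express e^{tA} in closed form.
A has Jordan form J = [[-3, 1, 0], [0, -3, 0], [0, 0, -3]] with A = PJP^{-1}, so e^{tA} = P e^{tJ} P^{-1}.

For a Jordan block J_k(λ), e^{tJ_k(λ)} = e^{λt} · (I + tN + t^2 N^2/2! + ... + t^{k-1} N^{k-1}/(k-1)!) where N is the nilpotent superdiagonal part.

Assembling the blocks and conjugating back gives the entries of e^{tA} as shown above.

e^{tA} = [[(t + 1)*e^{-3*t}, 0, -t*e^{-3*t}], [t*e^{-3*t}, e^{-3*t}, -t*e^{-3*t}], [t*e^{-3*t}, 0, (1 - t)*e^{-3*t}]]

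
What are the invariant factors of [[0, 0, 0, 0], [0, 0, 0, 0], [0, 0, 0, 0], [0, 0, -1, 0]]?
x, x, x^2

The Jordan structure of A has elementary divisors x^2, x, x. Arranging the block sizes at each eigenvalue in decreasing order and taking row products gives the invariant factors.

Invariant factors (smallest first, each dividing the next): x, x, x^2.

Check: the last factor x^2 is the minimal polynomial, and the product x^4 is the characteristic polynomial.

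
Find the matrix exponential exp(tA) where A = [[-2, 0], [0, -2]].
e^{tA} = [[e^{-2*t}, 0], [0, e^{-2*t}]]

A has Jordan form J = [[-2, 0], [0, -2]] with A = PJP^{-1}, so e^{tA} = P e^{tJ} P^{-1}.

For a Jordan block J_k(λ), e^{tJ_k(λ)} = e^{λt} · (I + tN + t^2 N^2/2! + ... + t^{k-1} N^{k-1}/(k-1)!) where N is the nilpotent superdiagonal part.

Assembling the blocks and conjugating back gives the entries of e^{tA} as shown above.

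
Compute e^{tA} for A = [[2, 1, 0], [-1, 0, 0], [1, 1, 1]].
A has Jordan form J = [[1, 1, 0], [0, 1, 0], [0, 0, 1]] with A = PJP^{-1}, so e^{tA} = P e^{tJ} P^{-1}.

For a Jordan block J_k(λ), e^{tJ_k(λ)} = e^{λt} · (I + tN + t^2 N^2/2! + ... + t^{k-1} N^{k-1}/(k-1)!) where N is the nilpotent superdiagonal part.

Assembling the blocks and conjugating back gives the entries of e^{tA} as shown above.

e^{tA} = [[(t + 1)*e^{t}, t*e^{t}, 0], [-t*e^{t}, (1 - t)*e^{t}, 0], [t*e^{t}, t*e^{t}, e^{t}]]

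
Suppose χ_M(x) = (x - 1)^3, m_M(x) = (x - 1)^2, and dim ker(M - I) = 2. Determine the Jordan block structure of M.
Jordan blocks: (1, 2), (1, 1)

λ = 1: algebraic multiplicity 3 (exponent in χ_M), largest block size 2 (exponent in m_M), 2 blocks (geometric multiplicity). These force block sizes [2, 1].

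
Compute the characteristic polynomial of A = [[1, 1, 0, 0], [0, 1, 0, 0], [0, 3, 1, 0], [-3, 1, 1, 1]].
xI - A = [[x - 1, -1, 0, 0], [0, x - 1, 0, 0], [0, -3, x - 1, 0], [3, -1, -1, x - 1]].

Expanding det(xI - A) along the first row:
det(xI - A) = + (x - 1)·det([[x - 1, 0, 0], [-3, x - 1, 0], [-1, -1, x - 1]]) - (-1)·det([[0, 0, 0], [0, x - 1, 0], [3, -1, x - 1]]) + (0)·det([[0, x - 1, 0], [0, -3, 0], [3, -1, x - 1]]) - (0)·det([[0, x - 1, 0], [0, -3, x - 1], [3, -1, -1]]).

Evaluating gives χ_A(x) = x^4 - 4x^3 + 6x^2 - 4x + 1 = (x - 1)^4.

χ_A(x) = (x - 1)^4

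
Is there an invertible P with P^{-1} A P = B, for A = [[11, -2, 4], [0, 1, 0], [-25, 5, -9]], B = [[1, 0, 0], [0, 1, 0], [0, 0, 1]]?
Both have characteristic polynomial (x - 1)^3, but the minimal polynomial of A is (x - 1)^2 while the minimal polynomial of B is x - 1. The minimal polynomial is a similarity invariant, so A and B are not similar.

No.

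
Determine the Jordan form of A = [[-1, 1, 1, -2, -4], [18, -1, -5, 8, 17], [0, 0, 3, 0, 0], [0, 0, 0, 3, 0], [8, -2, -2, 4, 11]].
J = [[3, 1, 0, 0, 0], [0, 3, 1, 0, 0], [0, 0, 3, 0, 0], [0, 0, 0, 3, 0], [0, 0, 0, 0, 3]]

The characteristic polynomial is det(xI - A) = (x - 3)^5, so the eigenvalues are 3 (algebraic multiplicity 5).

For λ = 3: rank(A - 3I) = 2, rank((A - 3I)^2) = 1, rank((A - 3I)^3) = 0. The eigenspace has dimension 5 - 2 = 3, so there are 3 Jordan blocks; the rank sequence gives block sizes [3, 1, 1].

Assembling the blocks gives the Jordan form J above.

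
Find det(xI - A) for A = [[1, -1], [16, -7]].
xI - A = [[x - 1, 1], [-16, x + 7]].

Expanding det(xI - A) along the first row:
det(xI - A) = + (x - 1)·det([[x + 7]]) - (1)·det([[-16]]).

Evaluating gives χ_A(x) = x^2 + 6x + 9 = (x + 3)^2.

χ_A(x) = (x + 3)^2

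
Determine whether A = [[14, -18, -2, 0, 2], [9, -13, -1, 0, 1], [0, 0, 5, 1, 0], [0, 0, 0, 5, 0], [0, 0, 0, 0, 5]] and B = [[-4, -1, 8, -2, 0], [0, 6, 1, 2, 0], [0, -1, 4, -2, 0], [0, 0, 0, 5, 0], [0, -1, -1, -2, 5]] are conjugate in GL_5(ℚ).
Both have characteristic polynomial (x - 5)^4(x + 4), but the minimal polynomial of A is (x - 5)^3(x + 4) while the minimal polynomial of B is (x - 5)^2(x + 4). The minimal polynomial is a similarity invariant, so A and B are not similar.

No.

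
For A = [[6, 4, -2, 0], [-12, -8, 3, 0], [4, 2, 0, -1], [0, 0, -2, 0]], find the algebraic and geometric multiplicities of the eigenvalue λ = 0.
algebraic multiplicity 3, geometric multiplicity 1

The characteristic polynomial is x^3(x + 2), so the factor x appears with exponent 3: the algebraic multiplicity is 3.

rank(A) = 3, so the eigenspace has dimension 4 - 3 = 1: the geometric multiplicity is 1.

Since 1 < 3, A is not diagonalizable.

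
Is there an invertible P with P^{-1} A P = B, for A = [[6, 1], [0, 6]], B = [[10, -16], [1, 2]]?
Yes.

Two matrices over a field are similar if and only if they have the same invariant factors.

Both A and B have characteristic polynomial (x - 6)^2 and minimal polynomial (x - 6)^2. Computing further, both have invariant factors (x - 6)^2. Hence A and B are similar.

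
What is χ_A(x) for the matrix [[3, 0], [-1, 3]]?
xI - A = [[x - 3, 0], [1, x - 3]].

Expanding det(xI - A) along the first row:
det(xI - A) = + (x - 3)·det([[x - 3]]) - (0)·det([[1]]).

Evaluating gives χ_A(x) = x^2 - 6x + 9 = (x - 3)^2.

χ_A(x) = (x - 3)^2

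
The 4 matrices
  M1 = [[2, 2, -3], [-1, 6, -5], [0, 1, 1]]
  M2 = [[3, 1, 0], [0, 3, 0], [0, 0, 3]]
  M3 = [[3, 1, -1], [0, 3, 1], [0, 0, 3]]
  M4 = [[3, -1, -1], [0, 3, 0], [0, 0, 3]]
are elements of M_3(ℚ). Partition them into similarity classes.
2 classes: {M1, M3}, {M2, M4}

Characteristic polynomials: χ_{M1} = (x - 3)^3, χ_{M2} = (x - 3)^3, χ_{M3} = (x - 3)^3, χ_{M4} = (x - 3)^3.

{M1, M3}: invariant factors (x - 3)^3.

{M2, M4}: invariant factors x - 3, (x - 3)^2.

Matrices are similar if and only if their invariant-factor lists agree; the partition into similarity classes is {M1, M3}, {M2, M4}.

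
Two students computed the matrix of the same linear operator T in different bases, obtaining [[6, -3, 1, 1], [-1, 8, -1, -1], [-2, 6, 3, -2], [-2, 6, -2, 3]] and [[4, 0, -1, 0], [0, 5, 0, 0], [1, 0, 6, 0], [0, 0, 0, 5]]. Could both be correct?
Yes.

Two matrices over a field are similar if and only if they have the same invariant factors.

Both A and B have characteristic polynomial (x - 5)^4 and minimal polynomial (x - 5)^2. Computing further, both have invariant factors x - 5, x - 5, (x - 5)^2. Hence A and B are similar.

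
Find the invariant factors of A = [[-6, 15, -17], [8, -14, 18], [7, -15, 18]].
(x - 1)^2(x + 4)

The Jordan structure of A has elementary divisors (x + 4), (x - 1)^2. Arranging the block sizes at each eigenvalue in decreasing order and taking row products gives the invariant factors.

Invariant factors (smallest first, each dividing the next): (x - 1)^2(x + 4).

Check: the last factor (x - 1)^2(x + 4) is the minimal polynomial, and the product (x - 1)^2(x + 4) is the characteristic polynomial.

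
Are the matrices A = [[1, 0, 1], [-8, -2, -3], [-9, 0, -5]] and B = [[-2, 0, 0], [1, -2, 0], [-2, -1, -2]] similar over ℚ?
Two matrices over a field are similar if and only if they have the same invariant factors.

Both A and B have characteristic polynomial (x + 2)^3 and minimal polynomial (x + 2)^3. Computing further, both have invariant factors (x + 2)^3. Hence A and B are similar.

Yes.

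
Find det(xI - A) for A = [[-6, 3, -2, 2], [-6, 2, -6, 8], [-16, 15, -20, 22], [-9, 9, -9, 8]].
xI - A = [[x + 6, -3, 2, -2], [6, x - 2, 6, -8], [16, -15, x + 20, -22], [9, -9, 9, x - 8]].

Expanding det(xI - A) along the first row:
det(xI - A) = + (x + 6)·det([[x - 2, 6, -8], [-15, x + 20, -22], [-9, 9, x - 8]]) - (-3)·det([[6, 6, -8], [16, x + 20, -22], [9, 9, x - 8]]) + (2)·det([[6, x - 2, -8], [16, -15, -22], [9, -9, x - 8]]) - (-2)·det([[6, x - 2, 6], [16, -15, x + 20], [9, -9, 9]]).

Evaluating gives χ_A(x) = x^4 + 16x^3 + 96x^2 + 256x + 256 = (x + 4)^4.

χ_A(x) = (x + 4)^4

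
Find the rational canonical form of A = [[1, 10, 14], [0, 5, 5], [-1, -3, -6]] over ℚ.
The invariant factors of A (the non-unit diagonal entries of the Smith normal form of xI - A over ℚ[x]) are x^3 - 2x - 5, each dividing the next. The characteristic polynomial is their product, x^3 - 2x - 5.

The rational canonical form is the block-diagonal matrix of companion matrices C(f_i):
R = [[0, 0, 5], [1, 0, 2], [0, 1, 0]].

Note the characteristic polynomial does not split into linear factors over ℚ, so A has no Jordan form over ℚ; the rational canonical form exists over any field.

R = [[0, 0, 5], [1, 0, 2], [0, 1, 0]]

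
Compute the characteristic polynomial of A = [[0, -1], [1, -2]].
xI - A = [[x, 1], [-1, x + 2]].

Expanding det(xI - A) along the first row:
det(xI - A) = + (x)·det([[x + 2]]) - (1)·det([[-1]]).

Evaluating gives χ_A(x) = x^2 + 2x + 1 = (x + 1)^2.

χ_A(x) = (x + 1)^2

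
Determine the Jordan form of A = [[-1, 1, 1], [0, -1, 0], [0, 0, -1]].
The characteristic polynomial is det(xI - A) = (x + 1)^3, so the eigenvalues are -1 (algebraic multiplicity 3).

For λ = -1: rank(A + I) = 1, rank((A + I)^2) = 0. The eigenspace has dimension 3 - 1 = 2, so there are 2 Jordan blocks; the rank sequence gives block sizes [2, 1].

Assembling the blocks gives the Jordan form J above.

J = [[-1, 1, 0], [0, -1, 0], [0, 0, -1]]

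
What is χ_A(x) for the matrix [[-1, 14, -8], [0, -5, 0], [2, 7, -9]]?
χ_A(x) = (x + 5)^3

xI - A = [[x + 1, -14, 8], [0, x + 5, 0], [-2, -7, x + 9]].

Expanding det(xI - A) along the first row:
det(xI - A) = + (x + 1)·det([[x + 5, 0], [-7, x + 9]]) - (-14)·det([[0, 0], [-2, x + 9]]) + (8)·det([[0, x + 5], [-2, -7]]).

Evaluating gives χ_A(x) = x^3 + 15x^2 + 75x + 125 = (x + 5)^3.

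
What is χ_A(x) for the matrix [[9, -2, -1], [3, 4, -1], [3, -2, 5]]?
xI - A = [[x - 9, 2, 1], [-3, x - 4, 1], [-3, 2, x - 5]].

Expanding det(xI - A) along the first row:
det(xI - A) = + (x - 9)·det([[x - 4, 1], [2, x - 5]]) - (2)·det([[-3, 1], [-3, x - 5]]) + (1)·det([[-3, x - 4], [-3, 2]]).

Evaluating gives χ_A(x) = x^3 - 18x^2 + 108x - 216 = (x - 6)^3.

χ_A(x) = (x - 6)^3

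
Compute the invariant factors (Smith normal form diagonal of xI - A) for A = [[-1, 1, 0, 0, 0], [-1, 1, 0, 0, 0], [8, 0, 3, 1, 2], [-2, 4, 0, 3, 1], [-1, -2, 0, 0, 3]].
The Jordan structure of A has elementary divisors x^2, (x - 3)^3. Arranging the block sizes at each eigenvalue in decreasing order and taking row products gives the invariant factors.

Invariant factors (smallest first, each dividing the next): x^2(x - 3)^3.

Check: the last factor x^2(x - 3)^3 is the minimal polynomial, and the product x^2(x - 3)^3 is the characteristic polynomial.

x^2(x - 3)^3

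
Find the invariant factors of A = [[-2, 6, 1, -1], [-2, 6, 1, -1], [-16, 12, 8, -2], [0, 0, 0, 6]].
The Jordan structure of A has elementary divisors x, (x - 6)^2, (x - 6). Arranging the block sizes at each eigenvalue in decreasing order and taking row products gives the invariant factors.

Invariant factors (smallest first, each dividing the next): x - 6, x(x - 6)^2.

Check: the last factor x(x - 6)^2 is the minimal polynomial, and the product x(x - 6)^3 is the characteristic polynomial.

x - 6, x(x - 6)^2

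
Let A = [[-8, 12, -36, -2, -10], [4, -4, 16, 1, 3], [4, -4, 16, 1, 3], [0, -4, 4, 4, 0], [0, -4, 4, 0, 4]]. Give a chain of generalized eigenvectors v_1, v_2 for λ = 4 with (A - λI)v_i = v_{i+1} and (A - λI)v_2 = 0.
We seek v_1 ∈ ker((A - 4I)^2) \ ker(A - 4I), then set v_{i+1} = (A - 4I) v_i.

One such chain is v_1 = [[0, 0, 0, 1, 0]]^T, v_2 = [[-2, 1, 1, 0, 0]]^T. Check: (A - 4I) v_2 = [[0, 0, 0, 0, 0]]^T = 0.

v_1 = [[0, 0, 0, 1, 0]]^T, v_2 = [[-2, 1, 1, 0, 0]]^T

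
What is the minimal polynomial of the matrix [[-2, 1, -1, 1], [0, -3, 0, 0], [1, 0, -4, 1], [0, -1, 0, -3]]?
m_A(x) = (x + 3)^2

The characteristic polynomial factors as (x + 3)^4. The minimal polynomial is ∏(x - λ)^{k_λ} where k_λ is the size of the largest Jordan block at λ.

For λ = -3: rank(A + 3I) = 2, and the largest Jordan block has size 2 (the smallest k with rank((A + 3I)^k) = rank((A + 3I)^(k+1))).

So m_A(x) = (x + 3)^2.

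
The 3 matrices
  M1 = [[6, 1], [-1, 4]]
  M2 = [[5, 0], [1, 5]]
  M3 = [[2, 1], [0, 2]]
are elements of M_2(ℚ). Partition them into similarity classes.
Characteristic polynomials: χ_{M1} = (x - 5)^2, χ_{M2} = (x - 5)^2, χ_{M3} = (x - 2)^2.

{M1, M2}: invariant factors (x - 5)^2.

{M3}: invariant factors (x - 2)^2.

Matrices are similar if and only if their invariant-factor lists agree; the partition into similarity classes is {M1, M2}, {M3}.

2 classes: {M1, M2}, {M3}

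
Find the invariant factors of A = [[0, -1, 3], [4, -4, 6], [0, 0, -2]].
x + 2, (x + 2)^2

The Jordan structure of A has elementary divisors (x + 2)^2, (x + 2). Arranging the block sizes at each eigenvalue in decreasing order and taking row products gives the invariant factors.

Invariant factors (smallest first, each dividing the next): x + 2, (x + 2)^2.

Check: the last factor (x + 2)^2 is the minimal polynomial, and the product (x + 2)^3 is the characteristic polynomial.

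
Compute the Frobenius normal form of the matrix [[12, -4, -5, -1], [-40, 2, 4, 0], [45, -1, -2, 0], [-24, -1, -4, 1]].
The invariant factors of A (the non-unit diagonal entries of the Smith normal form of xI - A over ℚ[x]) are (x - 5)^2(x^2 - 3x - 2), each dividing the next. The characteristic polynomial is their product, (x - 5)^2(x^2 - 3x - 2).

The rational canonical form is the block-diagonal matrix of companion matrices C(f_i):
R = [[0, 0, 0, 50], [1, 0, 0, 55], [0, 1, 0, -53], [0, 0, 1, 13]].

Note the characteristic polynomial does not split into linear factors over ℚ, so A has no Jordan form over ℚ; the rational canonical form exists over any field.

R = [[0, 0, 0, 50], [1, 0, 0, 55], [0, 1, 0, -53], [0, 0, 1, 13]]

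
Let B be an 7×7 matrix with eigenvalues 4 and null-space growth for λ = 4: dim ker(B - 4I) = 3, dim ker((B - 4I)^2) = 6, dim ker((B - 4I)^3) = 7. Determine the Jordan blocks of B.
Jordan blocks: (4, 3), (4, 2), (4, 2)

λ = 4: successive nullity increments [3, 3, 1] count blocks of size ≥ k; block sizes are [3, 2, 2].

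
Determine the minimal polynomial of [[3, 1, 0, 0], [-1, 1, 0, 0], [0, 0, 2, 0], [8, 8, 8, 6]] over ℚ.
The characteristic polynomial factors as (x - 6)(x - 2)^3. The minimal polynomial is ∏(x - λ)^{k_λ} where k_λ is the size of the largest Jordan block at λ.

For λ = 2: rank(A - 2I) = 2, and the largest Jordan block has size 2 (the smallest k with rank((A - 2I)^k) = rank((A - 2I)^(k+1))).
For λ = 6: rank(A - 6I) = 3, and the largest Jordan block has size 1 (the smallest k with rank((A - 6I)^k) = rank((A - 6I)^(k+1))).

So m_A(x) = (x - 6)(x - 2)^2.

m_A(x) = (x - 6)(x - 2)^2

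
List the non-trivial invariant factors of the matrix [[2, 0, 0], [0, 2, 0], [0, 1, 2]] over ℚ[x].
x - 2, (x - 2)^2

The Jordan structure of A has elementary divisors (x - 2)^2, (x - 2). Arranging the block sizes at each eigenvalue in decreasing order and taking row products gives the invariant factors.

Invariant factors (smallest first, each dividing the next): x - 2, (x - 2)^2.

Check: the last factor (x - 2)^2 is the minimal polynomial, and the product (x - 2)^3 is the characteristic polynomial.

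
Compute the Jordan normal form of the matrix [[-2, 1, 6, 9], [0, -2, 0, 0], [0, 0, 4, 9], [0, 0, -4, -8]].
The characteristic polynomial is det(xI - A) = (x + 2)^4, so the eigenvalues are -2 (algebraic multiplicity 4).

For λ = -2: rank(A + 2I) = 2, rank((A + 2I)^2) = 0. The eigenspace has dimension 4 - 2 = 2, so there are 2 Jordan blocks; the rank sequence gives block sizes [2, 2].

Assembling the blocks gives the Jordan form J above.

J = [[-2, 1, 0, 0], [0, -2, 0, 0], [0, 0, -2, 1], [0, 0, 0, -2]]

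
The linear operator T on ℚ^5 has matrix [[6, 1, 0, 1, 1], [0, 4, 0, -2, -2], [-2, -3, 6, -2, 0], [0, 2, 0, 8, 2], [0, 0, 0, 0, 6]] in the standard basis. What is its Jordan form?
J = [[6, 1, 0, 0, 0], [0, 6, 0, 0, 0], [0, 0, 6, 1, 0], [0, 0, 0, 6, 0], [0, 0, 0, 0, 6]]

The characteristic polynomial is det(xI - A) = (x - 6)^5, so the eigenvalues are 6 (algebraic multiplicity 5).

For λ = 6: rank(A - 6I) = 2, rank((A - 6I)^2) = 0. The eigenspace has dimension 5 - 2 = 3, so there are 3 Jordan blocks; the rank sequence gives block sizes [2, 2, 1].

Assembling the blocks gives the Jordan form J above.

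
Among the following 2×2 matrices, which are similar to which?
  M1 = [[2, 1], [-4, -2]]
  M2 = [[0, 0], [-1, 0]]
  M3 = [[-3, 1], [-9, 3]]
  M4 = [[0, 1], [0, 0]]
1 class: {M1, M2, M3, M4}

Characteristic polynomials: χ_{M1} = x^2, χ_{M2} = x^2, χ_{M3} = x^2, χ_{M4} = x^2.

{M1, M2, M3, M4}: invariant factors x^2.

Matrices are similar if and only if their invariant-factor lists agree; the partition into similarity classes is {M1, M2, M3, M4}.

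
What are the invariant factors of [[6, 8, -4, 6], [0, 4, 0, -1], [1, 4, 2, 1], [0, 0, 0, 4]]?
(x - 4)^2, (x - 4)^2

The Jordan structure of A has elementary divisors (x - 4)^2, (x - 4)^2. Arranging the block sizes at each eigenvalue in decreasing order and taking row products gives the invariant factors.

Invariant factors (smallest first, each dividing the next): (x - 4)^2, (x - 4)^2.

Check: the last factor (x - 4)^2 is the minimal polynomial, and the product (x - 4)^4 is the characteristic polynomial.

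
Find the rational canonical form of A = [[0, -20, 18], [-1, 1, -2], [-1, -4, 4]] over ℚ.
The invariant factors of A (the non-unit diagonal entries of the Smith normal form of xI - A over ℚ[x]) are (x - 5)(x^2 - 6), each dividing the next. The characteristic polynomial is their product, (x - 5)(x^2 - 6).

The rational canonical form is the block-diagonal matrix of companion matrices C(f_i):
R = [[0, 0, -30], [1, 0, 6], [0, 1, 5]].

Note the characteristic polynomial does not split into linear factors over ℚ, so A has no Jordan form over ℚ; the rational canonical form exists over any field.

R = [[0, 0, -30], [1, 0, 6], [0, 1, 5]]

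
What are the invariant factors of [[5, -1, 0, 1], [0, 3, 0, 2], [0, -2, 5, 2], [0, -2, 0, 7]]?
x - 5, x - 5, (x - 5)^2

The Jordan structure of A has elementary divisors (x - 5)^2, (x - 5), (x - 5). Arranging the block sizes at each eigenvalue in decreasing order and taking row products gives the invariant factors.

Invariant factors (smallest first, each dividing the next): x - 5, x - 5, (x - 5)^2.

Check: the last factor (x - 5)^2 is the minimal polynomial, and the product (x - 5)^4 is the characteristic polynomial.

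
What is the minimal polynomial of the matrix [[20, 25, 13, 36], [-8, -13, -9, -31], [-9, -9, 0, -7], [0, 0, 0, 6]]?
The characteristic polynomial factors as (x - 6)^3(x + 5). The minimal polynomial is ∏(x - λ)^{k_λ} where k_λ is the size of the largest Jordan block at λ.

For λ = -5: rank(A + 5I) = 3, and the largest Jordan block has size 1 (the smallest k with rank((A + 5I)^k) = rank((A + 5I)^(k+1))).
For λ = 6: rank(A - 6I) = 3, and the largest Jordan block has size 3 (the smallest k with rank((A - 6I)^k) = rank((A - 6I)^(k+1))).

So m_A(x) = (x - 6)^3(x + 5).

m_A(x) = (x - 6)^3(x + 5)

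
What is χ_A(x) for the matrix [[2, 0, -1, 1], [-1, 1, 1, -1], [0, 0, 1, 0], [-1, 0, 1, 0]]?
χ_A(x) = (x - 1)^4

xI - A = [[x - 2, 0, 1, -1], [1, x - 1, -1, 1], [0, 0, x - 1, 0], [1, 0, -1, x]].

Expanding det(xI - A) along the first row:
det(xI - A) = + (x - 2)·det([[x - 1, -1, 1], [0, x - 1, 0], [0, -1, x]]) - (0)·det([[1, -1, 1], [0, x - 1, 0], [1, -1, x]]) + (1)·det([[1, x - 1, 1], [0, 0, 0], [1, 0, x]]) - (-1)·det([[1, x - 1, -1], [0, 0, x - 1], [1, 0, -1]]).

Evaluating gives χ_A(x) = x^4 - 4x^3 + 6x^2 - 4x + 1 = (x - 1)^4.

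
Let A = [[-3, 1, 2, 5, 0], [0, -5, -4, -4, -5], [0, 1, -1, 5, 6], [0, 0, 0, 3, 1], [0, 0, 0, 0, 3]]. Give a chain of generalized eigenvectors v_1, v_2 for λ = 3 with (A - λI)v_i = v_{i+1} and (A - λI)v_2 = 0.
We seek v_1 ∈ ker((A - 3I)^2) \ ker(A - 3I), then set v_{i+1} = (A - 3I) v_i.

One such chain is v_1 = [[0, -1, 1, 0, 1]]^T, v_2 = [[1, -1, 1, 1, 0]]^T. Check: (A - 3I) v_2 = [[0, 0, 0, 0, 0]]^T = 0.

v_1 = [[0, -1, 1, 0, 1]]^T, v_2 = [[1, -1, 1, 1, 0]]^T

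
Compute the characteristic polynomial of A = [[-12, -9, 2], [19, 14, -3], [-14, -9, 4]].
χ_A(x) = (x - 2)^3

xI - A = [[x + 12, 9, -2], [-19, x - 14, 3], [14, 9, x - 4]].

Expanding det(xI - A) along the first row:
det(xI - A) = + (x + 12)·det([[x - 14, 3], [9, x - 4]]) - (9)·det([[-19, 3], [14, x - 4]]) + (-2)·det([[-19, x - 14], [14, 9]]).

Evaluating gives χ_A(x) = x^3 - 6x^2 + 12x - 8 = (x - 2)^3.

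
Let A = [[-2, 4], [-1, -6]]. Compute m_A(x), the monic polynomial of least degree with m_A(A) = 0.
m_A(x) = (x + 4)^2

The characteristic polynomial factors as (x + 4)^2. The minimal polynomial is ∏(x - λ)^{k_λ} where k_λ is the size of the largest Jordan block at λ.

For λ = -4: rank(A + 4I) = 1, and the largest Jordan block has size 2 (the smallest k with rank((A + 4I)^k) = rank((A + 4I)^(k+1))).

So m_A(x) = (x + 4)^2.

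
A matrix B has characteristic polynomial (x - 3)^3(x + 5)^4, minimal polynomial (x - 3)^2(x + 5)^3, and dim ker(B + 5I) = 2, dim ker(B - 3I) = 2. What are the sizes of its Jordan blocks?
λ = -5: algebraic multiplicity 4 (exponent in χ_B), largest block size 3 (exponent in m_B), 2 blocks (geometric multiplicity). These force block sizes [3, 1].
λ = 3: algebraic multiplicity 3 (exponent in χ_B), largest block size 2 (exponent in m_B), 2 blocks (geometric multiplicity). These force block sizes [2, 1].

Jordan blocks: (-5, 3), (-5, 1), (3, 2), (3, 1)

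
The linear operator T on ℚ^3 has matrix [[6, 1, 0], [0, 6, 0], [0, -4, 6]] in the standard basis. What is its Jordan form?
The characteristic polynomial is det(xI - A) = (x - 6)^3, so the eigenvalues are 6 (algebraic multiplicity 3).

For λ = 6: rank(A - 6I) = 1, rank((A - 6I)^2) = 0. The eigenspace has dimension 3 - 1 = 2, so there are 2 Jordan blocks; the rank sequence gives block sizes [2, 1].

Assembling the blocks gives the Jordan form J above.

J = [[6, 1, 0], [0, 6, 0], [0, 0, 6]]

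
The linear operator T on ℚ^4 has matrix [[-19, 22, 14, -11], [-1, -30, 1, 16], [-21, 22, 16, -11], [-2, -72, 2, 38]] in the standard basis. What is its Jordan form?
The characteristic polynomial is det(xI - A) = (x - 6)(x - 2)^2(x + 5), so the eigenvalues are -5 (algebraic multiplicity 1), 2 (algebraic multiplicity 2), 6 (algebraic multiplicity 1).

For λ = -5: algebraic multiplicity 1 gives one 1×1 block.

For λ = 2: rank(A - 2I) = 3, rank((A - 2I)^2) = 2. The eigenspace has dimension 4 - 3 = 1, so there is 1 Jordan block; the rank sequence gives block sizes [2].

For λ = 6: algebraic multiplicity 1 gives one 1×1 block.

Assembling the blocks gives the Jordan form J above.

J = [[-5, 0, 0, 0], [0, 2, 1, 0], [0, 0, 2, 0], [0, 0, 0, 6]]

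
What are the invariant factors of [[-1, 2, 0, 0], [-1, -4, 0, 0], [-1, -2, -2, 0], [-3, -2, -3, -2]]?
x + 2, (x + 2)^2(x + 3)

The Jordan structure of A has elementary divisors (x + 3), (x + 2)^2, (x + 2). Arranging the block sizes at each eigenvalue in decreasing order and taking row products gives the invariant factors.

Invariant factors (smallest first, each dividing the next): x + 2, (x + 2)^2(x + 3).

Check: the last factor (x + 2)^2(x + 3) is the minimal polynomial, and the product (x + 2)^3(x + 3) is the characteristic polynomial.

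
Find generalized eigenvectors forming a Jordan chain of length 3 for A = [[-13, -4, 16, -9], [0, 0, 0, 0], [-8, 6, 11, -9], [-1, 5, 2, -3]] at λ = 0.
We seek v_1 ∈ ker(A^3) \ ker(A^2), then set v_{i+1} = A v_i.

One such chain is v_1 = [[-2, 1, 0, 2]]^T, v_2 = [[4, 0, 4, 1]]^T, v_3 = [[3, 0, 3, 1]]^T. Check: A v_3 = [[0, 0, 0, 0]]^T = 0.

v_1 = [[-2, 1, 0, 2]]^T, v_2 = [[4, 0, 4, 1]]^T, v_3 = [[3, 0, 3, 1]]^T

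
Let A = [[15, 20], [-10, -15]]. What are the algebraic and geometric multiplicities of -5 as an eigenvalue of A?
algebraic multiplicity 1, geometric multiplicity 1

The characteristic polynomial is (x - 5)(x + 5), so the factor x + 5 appears with exponent 1: the algebraic multiplicity is 1.

rank(A + 5I) = 1, so the eigenspace has dimension 2 - 1 = 1: the geometric multiplicity is 1.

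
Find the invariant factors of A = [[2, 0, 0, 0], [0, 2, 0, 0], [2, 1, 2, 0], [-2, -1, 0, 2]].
The Jordan structure of A has elementary divisors (x - 2)^2, (x - 2), (x - 2). Arranging the block sizes at each eigenvalue in decreasing order and taking row products gives the invariant factors.

Invariant factors (smallest first, each dividing the next): x - 2, x - 2, (x - 2)^2.

Check: the last factor (x - 2)^2 is the minimal polynomial, and the product (x - 2)^4 is the characteristic polynomial.

x - 2, x - 2, (x - 2)^2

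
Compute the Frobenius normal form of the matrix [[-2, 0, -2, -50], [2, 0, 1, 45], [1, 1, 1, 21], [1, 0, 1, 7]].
The invariant factors of A (the non-unit diagonal entries of the Smith normal form of xI - A over ℚ[x]) are (x^2 - 3x + 6)^2, each dividing the next. The characteristic polynomial is their product, (x^2 - 3x + 6)^2.

The rational canonical form is the block-diagonal matrix of companion matrices C(f_i):
R = [[0, 0, 0, -36], [1, 0, 0, 36], [0, 1, 0, -21], [0, 0, 1, 6]].

Note the characteristic polynomial does not split into linear factors over ℚ, so A has no Jordan form over ℚ; the rational canonical form exists over any field.

R = [[0, 0, 0, -36], [1, 0, 0, 36], [0, 1, 0, -21], [0, 0, 1, 6]]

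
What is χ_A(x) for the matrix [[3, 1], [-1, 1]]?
xI - A = [[x - 3, -1], [1, x - 1]].

Expanding det(xI - A) along the first row:
det(xI - A) = + (x - 3)·det([[x - 1]]) - (-1)·det([[1]]).

Evaluating gives χ_A(x) = x^2 - 4x + 4 = (x - 2)^2.

χ_A(x) = (x - 2)^2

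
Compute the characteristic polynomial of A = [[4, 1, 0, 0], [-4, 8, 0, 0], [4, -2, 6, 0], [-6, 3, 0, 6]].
xI - A = [[x - 4, -1, 0, 0], [4, x - 8, 0, 0], [-4, 2, x - 6, 0], [6, -3, 0, x - 6]].

Expanding det(xI - A) along the first row:
det(xI - A) = + (x - 4)·det([[x - 8, 0, 0], [2, x - 6, 0], [-3, 0, x - 6]]) - (-1)·det([[4, 0, 0], [-4, x - 6, 0], [6, 0, x - 6]]) + (0)·det([[4, x - 8, 0], [-4, 2, 0], [6, -3, x - 6]]) - (0)·det([[4, x - 8, 0], [-4, 2, x - 6], [6, -3, 0]]).

Evaluating gives χ_A(x) = x^4 - 24x^3 + 216x^2 - 864x + 1296 = (x - 6)^4.

χ_A(x) = (x - 6)^4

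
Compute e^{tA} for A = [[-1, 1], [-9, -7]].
e^{tA} = [[(3*t + 1)*e^{-4*t}, t*e^{-4*t}], [-9*t*e^{-4*t}, (1 - 3*t)*e^{-4*t}]]

A has Jordan form J = [[-4, 1], [0, -4]] with A = PJP^{-1}, so e^{tA} = P e^{tJ} P^{-1}.

For a Jordan block J_k(λ), e^{tJ_k(λ)} = e^{λt} · (I + tN + t^2 N^2/2! + ... + t^{k-1} N^{k-1}/(k-1)!) where N is the nilpotent superdiagonal part.

Assembling the blocks and conjugating back gives the entries of e^{tA} as shown above.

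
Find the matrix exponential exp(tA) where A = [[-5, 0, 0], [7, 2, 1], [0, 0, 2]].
e^{tA} = [[e^{-5*t}, 0, 0], [(e^{7*t} - 1)*e^{-5*t}, e^{2*t}, t*e^{2*t}], [0, 0, e^{2*t}]]

A has Jordan form J = [[-5, 0, 0], [0, 2, 1], [0, 0, 2]] with A = PJP^{-1}, so e^{tA} = P e^{tJ} P^{-1}.

For a Jordan block J_k(λ), e^{tJ_k(λ)} = e^{λt} · (I + tN + t^2 N^2/2! + ... + t^{k-1} N^{k-1}/(k-1)!) where N is the nilpotent superdiagonal part.

Assembling the blocks and conjugating back gives the entries of e^{tA} as shown above.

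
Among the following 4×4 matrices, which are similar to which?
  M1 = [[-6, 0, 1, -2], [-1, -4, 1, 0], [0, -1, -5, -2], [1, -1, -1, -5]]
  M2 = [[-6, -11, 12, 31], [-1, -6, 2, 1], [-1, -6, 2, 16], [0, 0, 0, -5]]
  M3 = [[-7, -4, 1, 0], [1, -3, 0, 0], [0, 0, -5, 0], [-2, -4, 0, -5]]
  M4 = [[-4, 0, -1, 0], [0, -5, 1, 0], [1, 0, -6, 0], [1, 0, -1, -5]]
Characteristic polynomials: χ_{M1} = (x + 5)^4, χ_{M2} = x(x + 5)^3, χ_{M3} = (x + 5)^4, χ_{M4} = (x + 5)^4.

{M1, M3, M4}: invariant factors x + 5, (x + 5)^3.

{M2}: invariant factors x + 5, x(x + 5)^2.

Matrices are similar if and only if their invariant-factor lists agree; the partition into similarity classes is {M1, M3, M4}, {M2}.

2 classes: {M1, M3, M4}, {M2}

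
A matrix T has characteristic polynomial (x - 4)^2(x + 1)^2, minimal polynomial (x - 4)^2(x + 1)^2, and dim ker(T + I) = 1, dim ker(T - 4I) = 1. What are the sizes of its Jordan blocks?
Jordan blocks: (-1, 2), (4, 2)

λ = -1: algebraic multiplicity 2 (exponent in χ_T), largest block size 2 (exponent in m_T), 1 block (geometric multiplicity). This forces block sizes [2].
λ = 4: algebraic multiplicity 2 (exponent in χ_T), largest block size 2 (exponent in m_T), 1 block (geometric multiplicity). This forces block sizes [2].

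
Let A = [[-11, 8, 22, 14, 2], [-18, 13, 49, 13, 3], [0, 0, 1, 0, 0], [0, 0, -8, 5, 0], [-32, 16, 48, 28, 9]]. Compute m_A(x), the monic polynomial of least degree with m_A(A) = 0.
m_A(x) = (x - 5)^2(x - 1)

The characteristic polynomial factors as (x - 5)^3(x - 1)^2. The minimal polynomial is ∏(x - λ)^{k_λ} where k_λ is the size of the largest Jordan block at λ.

For λ = 1: rank(A - I) = 3, and the largest Jordan block has size 1 (the smallest k with rank((A - I)^k) = rank((A - I)^(k+1))).
For λ = 5: rank(A - 5I) = 3, and the largest Jordan block has size 2 (the smallest k with rank((A - 5I)^k) = rank((A - 5I)^(k+1))).

So m_A(x) = (x - 5)^2(x - 1).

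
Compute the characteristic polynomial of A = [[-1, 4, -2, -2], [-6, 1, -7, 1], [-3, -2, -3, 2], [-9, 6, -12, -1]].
xI - A = [[x + 1, -4, 2, 2], [6, x - 1, 7, -1], [3, 2, x + 3, -2], [9, -6, 12, x + 1]].

Expanding det(xI - A) along the first row:
det(xI - A) = + (x + 1)·det([[x - 1, 7, -1], [2, x + 3, -2], [-6, 12, x + 1]]) - (-4)·det([[6, 7, -1], [3, x + 3, -2], [9, 12, x + 1]]) + (2)·det([[6, x - 1, -1], [3, 2, -2], [9, -6, x + 1]]) - (2)·det([[6, x - 1, 7], [3, 2, x + 3], [9, -6, 12]]).

Evaluating gives χ_A(x) = x^4 + 4x^3 + 6x^2 + 4x + 1 = (x + 1)^4.

χ_A(x) = (x + 1)^4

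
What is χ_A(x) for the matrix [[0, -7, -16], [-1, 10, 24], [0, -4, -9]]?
χ_A(x) = (x - 1)^2(x + 1)

xI - A = [[x, 7, 16], [1, x - 10, -24], [0, 4, x + 9]].

Expanding det(xI - A) along the first row:
det(xI - A) = + (x)·det([[x - 10, -24], [4, x + 9]]) - (7)·det([[1, -24], [0, x + 9]]) + (16)·det([[1, x - 10], [0, 4]]).

Evaluating gives χ_A(x) = x^3 - x^2 - x + 1 = (x - 1)^2(x + 1).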